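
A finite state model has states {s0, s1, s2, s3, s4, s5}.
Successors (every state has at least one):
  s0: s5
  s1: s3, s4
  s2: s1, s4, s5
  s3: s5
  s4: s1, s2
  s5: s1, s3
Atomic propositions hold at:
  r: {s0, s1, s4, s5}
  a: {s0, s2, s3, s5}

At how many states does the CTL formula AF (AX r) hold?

3

Sat(AX r) = {s : every successor in {s0, s1, s4, s5}} = {s0, s2, s3}
AF (AX r): least fixpoint, start Z0 = {s0, s2, s3}, add states with every successor in Z. Already a fixed point.
Sat(AF (AX r)) = {s0, s2, s3}
|Sat(AF (AX r))| = |{s0, s2, s3}| = 3.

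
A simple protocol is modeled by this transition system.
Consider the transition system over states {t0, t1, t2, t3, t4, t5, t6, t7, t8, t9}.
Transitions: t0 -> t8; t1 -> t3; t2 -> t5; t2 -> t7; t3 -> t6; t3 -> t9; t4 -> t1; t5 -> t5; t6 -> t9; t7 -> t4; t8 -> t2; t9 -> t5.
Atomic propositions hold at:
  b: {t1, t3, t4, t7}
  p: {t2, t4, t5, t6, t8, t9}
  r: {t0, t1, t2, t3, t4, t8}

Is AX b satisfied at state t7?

Sat(AX b) = {s : every successor in {t1, t3, t4, t7}} = {t1, t4, t7}
t7 ∈ Sat(AX b) = {t1, t4, t7}, so the formula holds at t7.

Yes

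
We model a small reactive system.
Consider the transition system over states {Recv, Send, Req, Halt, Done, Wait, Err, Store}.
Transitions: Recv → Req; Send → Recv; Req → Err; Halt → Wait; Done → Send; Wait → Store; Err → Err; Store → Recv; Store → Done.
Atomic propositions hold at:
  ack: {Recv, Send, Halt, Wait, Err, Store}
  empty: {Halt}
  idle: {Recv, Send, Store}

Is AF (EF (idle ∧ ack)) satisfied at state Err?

No

Sat(idle ∧ ack) = {Recv, Send, Store}
EF (idle ∧ ack): least fixpoint, start Z0 = {Recv, Send, Store}, add states with some successor in Z. Z1 = {Recv, Send, Done, Wait, Store}; Z2 = {Recv, Send, Halt, Done, Wait, Store}; fixed.
Sat(EF (idle ∧ ack)) = {Recv, Send, Halt, Done, Wait, Store}
AF (EF (idle ∧ ack)): least fixpoint, start Z0 = {Recv, Send, Halt, Done, Wait, Store}, add states with every successor in Z. Already a fixed point.
Sat(AF (EF (idle ∧ ack))) = {Recv, Send, Halt, Done, Wait, Store}
Err ∉ Sat(AF (EF (idle ∧ ack))) = {Recv, Send, Halt, Done, Wait, Store}, so the formula does not hold at Err.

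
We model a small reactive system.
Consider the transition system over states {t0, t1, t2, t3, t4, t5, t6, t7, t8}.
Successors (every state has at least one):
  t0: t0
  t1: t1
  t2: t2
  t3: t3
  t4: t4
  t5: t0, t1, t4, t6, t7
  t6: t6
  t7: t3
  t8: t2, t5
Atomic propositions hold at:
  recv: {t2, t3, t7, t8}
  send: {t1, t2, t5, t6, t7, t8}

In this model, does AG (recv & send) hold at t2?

Yes

Sat(recv & send) = {t2, t7, t8}
AG (recv & send): greatest fixpoint, start Z0 = {t2, t7, t8}, keep only states in Sat with every successor in Z. Z1 = {t2}; fixed.
Sat(AG (recv & send)) = {t2}
t2 ∈ Sat(AG (recv & send)) = {t2}, so the formula holds at t2.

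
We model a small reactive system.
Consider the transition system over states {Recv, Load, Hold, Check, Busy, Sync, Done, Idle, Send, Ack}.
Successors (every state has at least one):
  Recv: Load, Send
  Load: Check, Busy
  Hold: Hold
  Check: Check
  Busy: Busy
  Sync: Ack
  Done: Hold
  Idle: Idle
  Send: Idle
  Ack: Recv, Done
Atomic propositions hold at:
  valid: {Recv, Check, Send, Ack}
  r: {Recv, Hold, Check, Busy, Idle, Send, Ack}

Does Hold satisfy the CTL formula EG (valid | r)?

Yes

Sat(valid | r) = {Recv, Hold, Check, Busy, Idle, Send, Ack}
EG (valid | r): greatest fixpoint, start Z0 = {Recv, Hold, Check, Busy, Idle, Send, Ack}, keep only states in Sat with some successor in Z. Already a fixed point.
Sat(EG (valid | r)) = {Recv, Hold, Check, Busy, Idle, Send, Ack}
Hold ∈ Sat(EG (valid | r)) = {Recv, Hold, Check, Busy, Idle, Send, Ack}, so the formula holds at Hold.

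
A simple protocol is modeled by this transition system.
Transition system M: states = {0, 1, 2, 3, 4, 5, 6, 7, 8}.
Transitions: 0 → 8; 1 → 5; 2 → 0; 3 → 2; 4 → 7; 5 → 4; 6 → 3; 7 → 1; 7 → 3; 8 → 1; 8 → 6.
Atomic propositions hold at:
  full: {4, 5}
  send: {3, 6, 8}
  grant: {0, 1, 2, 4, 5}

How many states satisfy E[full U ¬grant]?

Sat(¬grant) = {3, 6, 7, 8}
E[full U ¬grant]: least fixpoint, start Z0 = Sat(¬grant) = {3, 6, 7, 8}, add states in Sat(full) with some successor in Z. Z1 = {3, 4, 6, 7, 8}; Z2 = {3, 4, 5, 6, 7, 8}; fixed.
Sat(E[full U ¬grant]) = {3, 4, 5, 6, 7, 8}
|Sat(E[full U ¬grant])| = |{3, 4, 5, 6, 7, 8}| = 6.

6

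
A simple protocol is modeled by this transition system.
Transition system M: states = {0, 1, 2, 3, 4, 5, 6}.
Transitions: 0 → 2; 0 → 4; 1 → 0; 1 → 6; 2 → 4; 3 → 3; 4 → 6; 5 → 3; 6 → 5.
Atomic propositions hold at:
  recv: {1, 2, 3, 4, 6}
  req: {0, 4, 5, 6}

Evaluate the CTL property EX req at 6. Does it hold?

Sat(EX req) = {s : some successor in {0, 4, 5, 6}} = {0, 1, 2, 4, 6}
6 ∈ Sat(EX req) = {0, 1, 2, 4, 6}, so the formula holds at 6.

Yes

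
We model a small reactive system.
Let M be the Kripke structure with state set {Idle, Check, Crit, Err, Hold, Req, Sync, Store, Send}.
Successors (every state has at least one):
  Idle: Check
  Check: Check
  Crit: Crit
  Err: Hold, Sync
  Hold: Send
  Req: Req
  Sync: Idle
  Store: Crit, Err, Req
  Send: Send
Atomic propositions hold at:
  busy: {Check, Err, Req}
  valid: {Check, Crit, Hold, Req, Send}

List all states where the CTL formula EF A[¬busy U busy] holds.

{Idle, Check, Err, Req, Sync, Store}

Sat(¬busy) = {Idle, Crit, Hold, Sync, Store, Send}
A[¬busy U busy]: least fixpoint, start Z0 = Sat(busy) = {Check, Err, Req}, add states in Sat(¬busy) with every successor in Z. Z1 = {Idle, Check, Err, Req}; Z2 = {Idle, Check, Err, Req, Sync}; fixed.
Sat(A[¬busy U busy]) = {Idle, Check, Err, Req, Sync}
EF A[¬busy U busy]: least fixpoint, start Z0 = {Idle, Check, Err, Req, Sync}, add states with some successor in Z. Z1 = {Idle, Check, Err, Req, Sync, Store}; fixed.
Sat(EF A[¬busy U busy]) = {Idle, Check, Err, Req, Sync, Store}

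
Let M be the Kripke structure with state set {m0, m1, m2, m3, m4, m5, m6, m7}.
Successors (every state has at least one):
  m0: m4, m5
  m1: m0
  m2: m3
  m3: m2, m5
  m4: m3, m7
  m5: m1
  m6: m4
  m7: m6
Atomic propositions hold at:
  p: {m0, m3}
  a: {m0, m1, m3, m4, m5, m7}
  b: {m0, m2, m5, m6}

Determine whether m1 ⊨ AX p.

Yes

Sat(AX p) = {s : every successor in {m0, m3}} = {m1, m2}
m1 ∈ Sat(AX p) = {m1, m2}, so the formula holds at m1.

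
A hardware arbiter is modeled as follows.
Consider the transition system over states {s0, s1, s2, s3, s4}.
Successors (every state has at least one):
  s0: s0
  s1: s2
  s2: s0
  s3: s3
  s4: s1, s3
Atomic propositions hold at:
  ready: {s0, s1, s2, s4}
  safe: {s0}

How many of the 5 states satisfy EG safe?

EG safe: greatest fixpoint, start Z0 = {s0}, keep only states in Sat with some successor in Z. Already a fixed point.
Sat(EG safe) = {s0}
|Sat(EG safe)| = |{s0}| = 1.

1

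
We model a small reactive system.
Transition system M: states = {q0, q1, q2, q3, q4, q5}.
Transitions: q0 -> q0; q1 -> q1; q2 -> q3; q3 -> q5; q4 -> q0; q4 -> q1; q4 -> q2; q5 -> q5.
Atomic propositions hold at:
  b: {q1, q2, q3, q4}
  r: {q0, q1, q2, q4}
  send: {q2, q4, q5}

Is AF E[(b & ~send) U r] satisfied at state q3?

Sat(~send) = {q0, q1, q3}
Sat(b & ~send) = {q1, q3}
E[(b & ~send) U r]: least fixpoint, start Z0 = Sat(r) = {q0, q1, q2, q4}, add states in Sat(b & ~send) with some successor in Z. Already a fixed point.
Sat(E[(b & ~send) U r]) = {q0, q1, q2, q4}
AF E[(b & ~send) U r]: least fixpoint, start Z0 = {q0, q1, q2, q4}, add states with every successor in Z. Already a fixed point.
Sat(AF E[(b & ~send) U r]) = {q0, q1, q2, q4}
q3 ∉ Sat(AF E[(b & ~send) U r]) = {q0, q1, q2, q4}, so the formula does not hold at q3.

No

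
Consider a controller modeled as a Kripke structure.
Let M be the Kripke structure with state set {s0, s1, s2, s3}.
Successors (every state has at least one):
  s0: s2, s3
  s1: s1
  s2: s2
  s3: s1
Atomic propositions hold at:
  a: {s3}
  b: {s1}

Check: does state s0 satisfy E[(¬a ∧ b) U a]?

No

Sat(¬a) = {s0, s1, s2}
Sat(¬a ∧ b) = {s1}
E[(¬a ∧ b) U a]: least fixpoint, start Z0 = Sat(a) = {s3}, add states in Sat(¬a ∧ b) with some successor in Z. Already a fixed point.
Sat(E[(¬a ∧ b) U a]) = {s3}
s0 ∉ Sat(E[(¬a ∧ b) U a]) = {s3}, so the formula does not hold at s0.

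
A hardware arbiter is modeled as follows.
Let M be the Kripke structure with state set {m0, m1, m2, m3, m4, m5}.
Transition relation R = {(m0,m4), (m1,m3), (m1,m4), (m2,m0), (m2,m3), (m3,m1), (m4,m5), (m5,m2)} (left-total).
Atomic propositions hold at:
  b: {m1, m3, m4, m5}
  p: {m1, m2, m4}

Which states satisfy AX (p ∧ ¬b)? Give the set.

{m5}

Sat(¬b) = {m0, m2}
Sat(p ∧ ¬b) = {m2}
Sat(AX (p ∧ ¬b)) = {s : every successor in {m2}} = {m5}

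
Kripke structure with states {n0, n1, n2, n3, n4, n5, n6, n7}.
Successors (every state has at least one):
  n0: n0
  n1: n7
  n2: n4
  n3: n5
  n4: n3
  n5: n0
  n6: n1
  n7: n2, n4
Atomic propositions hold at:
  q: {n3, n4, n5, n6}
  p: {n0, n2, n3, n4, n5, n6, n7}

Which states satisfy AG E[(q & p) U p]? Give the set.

{n0, n2, n3, n4, n5, n7}

Sat(q & p) = {n3, n4, n5, n6}
E[(q & p) U p]: least fixpoint, start Z0 = Sat(p) = {n0, n2, n3, n4, n5, n6, n7}, add states in Sat(q & p) with some successor in Z. Already a fixed point.
Sat(E[(q & p) U p]) = {n0, n2, n3, n4, n5, n6, n7}
AG E[(q & p) U p]: greatest fixpoint, start Z0 = {n0, n2, n3, n4, n5, n6, n7}, keep only states in Sat with every successor in Z. Z1 = {n0, n2, n3, n4, n5, n7}; fixed.
Sat(AG E[(q & p) U p]) = {n0, n2, n3, n4, n5, n7}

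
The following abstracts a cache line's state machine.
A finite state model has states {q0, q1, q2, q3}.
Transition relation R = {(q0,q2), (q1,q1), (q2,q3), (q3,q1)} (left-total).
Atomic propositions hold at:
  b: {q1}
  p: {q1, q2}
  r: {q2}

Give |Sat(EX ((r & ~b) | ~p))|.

2

Sat(~b) = {q0, q2, q3}
Sat(r & ~b) = {q2}
Sat(~p) = {q0, q3}
Sat((r & ~b) | ~p) = {q0, q2, q3}
Sat(EX ((r & ~b) | ~p)) = {s : some successor in {q0, q2, q3}} = {q0, q2}
|Sat(EX ((r & ~b) | ~p))| = |{q0, q2}| = 2.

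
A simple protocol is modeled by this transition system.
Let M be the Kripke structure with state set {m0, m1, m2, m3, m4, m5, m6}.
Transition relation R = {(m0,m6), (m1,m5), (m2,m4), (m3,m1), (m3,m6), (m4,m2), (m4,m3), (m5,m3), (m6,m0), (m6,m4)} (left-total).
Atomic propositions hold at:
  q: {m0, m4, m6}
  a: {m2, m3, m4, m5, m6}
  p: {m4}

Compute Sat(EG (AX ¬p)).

{m1, m3, m4, m5}

Sat(¬p) = {m0, m1, m2, m3, m5, m6}
Sat(AX ¬p) = {s : every successor in {m0, m1, m2, m3, m5, m6}} = {m0, m1, m3, m4, m5}
EG (AX ¬p): greatest fixpoint, start Z0 = {m0, m1, m3, m4, m5}, keep only states in Sat with some successor in Z. Z1 = {m1, m3, m4, m5}; fixed.
Sat(EG (AX ¬p)) = {m1, m3, m4, m5}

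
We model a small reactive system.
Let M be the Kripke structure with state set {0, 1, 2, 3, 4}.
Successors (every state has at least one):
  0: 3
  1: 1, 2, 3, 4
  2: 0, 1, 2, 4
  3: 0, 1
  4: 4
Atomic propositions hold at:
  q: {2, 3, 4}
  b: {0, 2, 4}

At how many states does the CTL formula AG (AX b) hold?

Sat(AX b) = {s : every successor in {0, 2, 4}} = {4}
AG (AX b): greatest fixpoint, start Z0 = {4}, keep only states in Sat with every successor in Z. Already a fixed point.
Sat(AG (AX b)) = {4}
|Sat(AG (AX b))| = |{4}| = 1.

1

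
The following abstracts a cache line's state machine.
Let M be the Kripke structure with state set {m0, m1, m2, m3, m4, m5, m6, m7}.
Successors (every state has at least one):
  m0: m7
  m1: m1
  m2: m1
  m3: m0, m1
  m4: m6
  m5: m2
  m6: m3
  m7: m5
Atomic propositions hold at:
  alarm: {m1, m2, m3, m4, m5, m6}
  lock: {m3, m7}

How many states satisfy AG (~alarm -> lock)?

4

Sat(~alarm) = {m0, m7}
Sat(~alarm -> lock) = {m1, m2, m3, m4, m5, m6, m7}
AG (~alarm -> lock): greatest fixpoint, start Z0 = {m1, m2, m3, m4, m5, m6, m7}, keep only states in Sat with every successor in Z. Z1 = {m1, m2, m4, m5, m6, m7}; Z2 = {m1, m2, m4, m5, m7}; Z3 = {m1, m2, m5, m7}; fixed.
Sat(AG (~alarm -> lock)) = {m1, m2, m5, m7}
|Sat(AG (~alarm -> lock))| = |{m1, m2, m5, m7}| = 4.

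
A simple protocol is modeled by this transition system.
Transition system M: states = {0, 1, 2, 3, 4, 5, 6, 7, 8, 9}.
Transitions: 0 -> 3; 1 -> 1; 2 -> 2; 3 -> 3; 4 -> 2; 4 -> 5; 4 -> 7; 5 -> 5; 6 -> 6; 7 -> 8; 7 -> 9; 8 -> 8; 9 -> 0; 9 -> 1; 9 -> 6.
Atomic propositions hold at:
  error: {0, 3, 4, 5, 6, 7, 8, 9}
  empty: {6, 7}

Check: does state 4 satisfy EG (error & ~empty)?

Yes

Sat(~empty) = {0, 1, 2, 3, 4, 5, 8, 9}
Sat(error & ~empty) = {0, 3, 4, 5, 8, 9}
EG (error & ~empty): greatest fixpoint, start Z0 = {0, 3, 4, 5, 8, 9}, keep only states in Sat with some successor in Z. Already a fixed point.
Sat(EG (error & ~empty)) = {0, 3, 4, 5, 8, 9}
4 ∈ Sat(EG (error & ~empty)) = {0, 3, 4, 5, 8, 9}, so the formula holds at 4.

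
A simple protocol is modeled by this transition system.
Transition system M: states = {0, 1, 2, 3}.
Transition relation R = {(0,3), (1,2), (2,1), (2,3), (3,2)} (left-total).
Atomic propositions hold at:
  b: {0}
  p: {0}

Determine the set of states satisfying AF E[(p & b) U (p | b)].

Sat(p & b) = {0}
Sat(p | b) = {0}
E[(p & b) U (p | b)]: least fixpoint, start Z0 = Sat((p | b)) = {0}, add states in Sat(p & b) with some successor in Z. Already a fixed point.
Sat(E[(p & b) U (p | b)]) = {0}
AF E[(p & b) U (p | b)]: least fixpoint, start Z0 = {0}, add states with every successor in Z. Already a fixed point.
Sat(AF E[(p & b) U (p | b)]) = {0}

{0}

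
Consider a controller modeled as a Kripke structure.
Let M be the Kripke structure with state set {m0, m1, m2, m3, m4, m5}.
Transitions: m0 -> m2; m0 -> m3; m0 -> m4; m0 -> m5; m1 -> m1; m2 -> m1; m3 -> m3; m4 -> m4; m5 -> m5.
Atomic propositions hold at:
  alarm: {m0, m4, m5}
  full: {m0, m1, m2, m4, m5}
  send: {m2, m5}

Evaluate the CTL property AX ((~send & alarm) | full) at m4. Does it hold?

Sat(~send) = {m0, m1, m3, m4}
Sat(~send & alarm) = {m0, m4}
Sat((~send & alarm) | full) = {m0, m1, m2, m4, m5}
Sat(AX ((~send & alarm) | full)) = {s : every successor in {m0, m1, m2, m4, m5}} = {m1, m2, m4, m5}
m4 ∈ Sat(AX ((~send & alarm) | full)) = {m1, m2, m4, m5}, so the formula holds at m4.

Yes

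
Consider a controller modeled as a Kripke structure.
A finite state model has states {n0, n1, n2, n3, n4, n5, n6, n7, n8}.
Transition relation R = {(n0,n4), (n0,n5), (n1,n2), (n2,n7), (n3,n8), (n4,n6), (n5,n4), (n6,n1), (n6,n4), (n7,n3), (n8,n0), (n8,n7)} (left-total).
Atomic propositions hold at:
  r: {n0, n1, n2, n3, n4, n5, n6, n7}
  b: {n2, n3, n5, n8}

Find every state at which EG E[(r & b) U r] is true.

{n0, n4, n5, n6}

Sat(r & b) = {n2, n3, n5}
E[(r & b) U r]: least fixpoint, start Z0 = Sat(r) = {n0, n1, n2, n3, n4, n5, n6, n7}, add states in Sat(r & b) with some successor in Z. Already a fixed point.
Sat(E[(r & b) U r]) = {n0, n1, n2, n3, n4, n5, n6, n7}
EG E[(r & b) U r]: greatest fixpoint, start Z0 = {n0, n1, n2, n3, n4, n5, n6, n7}, keep only states in Sat with some successor in Z. Z1 = {n0, n1, n2, n4, n5, n6, n7}; Z2 = {n0, n1, n2, n4, n5, n6}; Z3 = {n0, n1, n4, n5, n6}; Z4 = {n0, n4, n5, n6}; fixed.
Sat(EG E[(r & b) U r]) = {n0, n4, n5, n6}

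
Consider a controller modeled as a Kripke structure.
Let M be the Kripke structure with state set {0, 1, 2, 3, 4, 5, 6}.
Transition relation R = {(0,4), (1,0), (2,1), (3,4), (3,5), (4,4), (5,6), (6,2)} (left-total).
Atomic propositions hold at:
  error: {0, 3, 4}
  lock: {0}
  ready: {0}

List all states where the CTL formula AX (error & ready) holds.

{1}

Sat(error & ready) = {0}
Sat(AX (error & ready)) = {s : every successor in {0}} = {1}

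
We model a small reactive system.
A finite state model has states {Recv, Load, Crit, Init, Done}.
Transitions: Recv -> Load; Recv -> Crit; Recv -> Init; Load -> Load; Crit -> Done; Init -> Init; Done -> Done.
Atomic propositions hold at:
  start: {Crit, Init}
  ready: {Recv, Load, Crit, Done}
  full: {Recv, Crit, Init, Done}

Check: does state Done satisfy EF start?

No

EF start: least fixpoint, start Z0 = {Crit, Init}, add states with some successor in Z. Z1 = {Recv, Crit, Init}; fixed.
Sat(EF start) = {Recv, Crit, Init}
Done ∉ Sat(EF start) = {Recv, Crit, Init}, so the formula does not hold at Done.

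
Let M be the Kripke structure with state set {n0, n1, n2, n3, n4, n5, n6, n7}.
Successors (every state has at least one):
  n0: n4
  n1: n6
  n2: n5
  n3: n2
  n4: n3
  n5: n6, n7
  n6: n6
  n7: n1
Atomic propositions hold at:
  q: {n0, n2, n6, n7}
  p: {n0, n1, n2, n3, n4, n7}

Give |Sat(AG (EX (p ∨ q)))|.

Sat(p ∨ q) = {n0, n1, n2, n3, n4, n6, n7}
Sat(EX (p ∨ q)) = {s : some successor in {n0, n1, n2, n3, n4, n6, n7}} = {n0, n1, n3, n4, n5, n6, n7}
AG (EX (p ∨ q)): greatest fixpoint, start Z0 = {n0, n1, n3, n4, n5, n6, n7}, keep only states in Sat with every successor in Z. Z1 = {n0, n1, n4, n5, n6, n7}; Z2 = {n0, n1, n5, n6, n7}; Z3 = {n1, n5, n6, n7}; fixed.
Sat(AG (EX (p ∨ q))) = {n1, n5, n6, n7}
|Sat(AG (EX (p ∨ q)))| = |{n1, n5, n6, n7}| = 4.

4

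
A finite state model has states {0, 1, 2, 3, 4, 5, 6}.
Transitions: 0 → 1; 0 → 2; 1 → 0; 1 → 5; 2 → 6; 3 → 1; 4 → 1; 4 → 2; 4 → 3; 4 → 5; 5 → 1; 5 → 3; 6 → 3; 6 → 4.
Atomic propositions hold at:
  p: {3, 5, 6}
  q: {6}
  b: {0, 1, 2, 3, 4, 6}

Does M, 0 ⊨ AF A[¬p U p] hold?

Sat(¬p) = {0, 1, 2, 4}
A[¬p U p]: least fixpoint, start Z0 = Sat(p) = {3, 5, 6}, add states in Sat(¬p) with every successor in Z. Z1 = {2, 3, 5, 6}; fixed.
Sat(A[¬p U p]) = {2, 3, 5, 6}
AF A[¬p U p]: least fixpoint, start Z0 = {2, 3, 5, 6}, add states with every successor in Z. Already a fixed point.
Sat(AF A[¬p U p]) = {2, 3, 5, 6}
0 ∉ Sat(AF A[¬p U p]) = {2, 3, 5, 6}, so the formula does not hold at 0.

No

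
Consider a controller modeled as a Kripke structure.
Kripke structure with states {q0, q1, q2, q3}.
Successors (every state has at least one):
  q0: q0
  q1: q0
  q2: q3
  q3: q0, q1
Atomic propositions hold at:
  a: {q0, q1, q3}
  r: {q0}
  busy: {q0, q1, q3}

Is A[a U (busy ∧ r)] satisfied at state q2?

No

Sat(busy ∧ r) = {q0}
A[a U (busy ∧ r)]: least fixpoint, start Z0 = Sat((busy ∧ r)) = {q0}, add states in Sat(a) with every successor in Z. Z1 = {q0, q1}; Z2 = {q0, q1, q3}; fixed.
Sat(A[a U (busy ∧ r)]) = {q0, q1, q3}
q2 ∉ Sat(A[a U (busy ∧ r)]) = {q0, q1, q3}, so the formula does not hold at q2.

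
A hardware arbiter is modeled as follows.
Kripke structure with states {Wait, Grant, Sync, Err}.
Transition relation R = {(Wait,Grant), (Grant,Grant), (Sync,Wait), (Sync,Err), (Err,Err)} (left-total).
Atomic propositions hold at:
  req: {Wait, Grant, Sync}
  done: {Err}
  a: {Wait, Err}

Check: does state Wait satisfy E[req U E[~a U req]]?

Sat(~a) = {Grant, Sync}
E[~a U req]: least fixpoint, start Z0 = Sat(req) = {Wait, Grant, Sync}, add states in Sat(~a) with some successor in Z. Already a fixed point.
Sat(E[~a U req]) = {Wait, Grant, Sync}
E[req U E[~a U req]]: least fixpoint, start Z0 = Sat(E[~a U req]) = {Wait, Grant, Sync}, add states in Sat(req) with some successor in Z. Already a fixed point.
Sat(E[req U E[~a U req]]) = {Wait, Grant, Sync}
Wait ∈ Sat(E[req U E[~a U req]]) = {Wait, Grant, Sync}, so the formula holds at Wait.

Yes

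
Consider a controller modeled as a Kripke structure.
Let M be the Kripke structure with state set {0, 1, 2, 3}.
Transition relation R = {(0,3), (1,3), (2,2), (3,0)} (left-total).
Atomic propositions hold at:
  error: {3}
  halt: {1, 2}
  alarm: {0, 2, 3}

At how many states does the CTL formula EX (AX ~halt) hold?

Sat(~halt) = {0, 3}
Sat(AX ~halt) = {s : every successor in {0, 3}} = {0, 1, 3}
Sat(EX (AX ~halt)) = {s : some successor in {0, 1, 3}} = {0, 1, 3}
|Sat(EX (AX ~halt))| = |{0, 1, 3}| = 3.

3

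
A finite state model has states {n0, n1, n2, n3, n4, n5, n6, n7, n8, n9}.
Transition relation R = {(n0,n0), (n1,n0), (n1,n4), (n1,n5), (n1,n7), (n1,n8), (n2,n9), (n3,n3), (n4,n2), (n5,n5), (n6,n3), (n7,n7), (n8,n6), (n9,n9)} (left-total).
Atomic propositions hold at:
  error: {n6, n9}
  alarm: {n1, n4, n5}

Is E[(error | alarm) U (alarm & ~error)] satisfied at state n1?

Sat(error | alarm) = {n1, n4, n5, n6, n9}
Sat(~error) = {n0, n1, n2, n3, n4, n5, n7, n8}
Sat(alarm & ~error) = {n1, n4, n5}
E[(error | alarm) U (alarm & ~error)]: least fixpoint, start Z0 = Sat((alarm & ~error)) = {n1, n4, n5}, add states in Sat(error | alarm) with some successor in Z. Already a fixed point.
Sat(E[(error | alarm) U (alarm & ~error)]) = {n1, n4, n5}
n1 ∈ Sat(E[(error | alarm) U (alarm & ~error)]) = {n1, n4, n5}, so the formula holds at n1.

Yes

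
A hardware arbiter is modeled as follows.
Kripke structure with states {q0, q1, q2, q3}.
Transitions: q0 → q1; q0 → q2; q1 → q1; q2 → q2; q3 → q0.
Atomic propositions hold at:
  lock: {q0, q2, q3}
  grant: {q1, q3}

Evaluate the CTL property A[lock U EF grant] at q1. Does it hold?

Yes

EF grant: least fixpoint, start Z0 = {q1, q3}, add states with some successor in Z. Z1 = {q0, q1, q3}; fixed.
Sat(EF grant) = {q0, q1, q3}
A[lock U EF grant]: least fixpoint, start Z0 = Sat(EF grant) = {q0, q1, q3}, add states in Sat(lock) with every successor in Z. Already a fixed point.
Sat(A[lock U EF grant]) = {q0, q1, q3}
q1 ∈ Sat(A[lock U EF grant]) = {q0, q1, q3}, so the formula holds at q1.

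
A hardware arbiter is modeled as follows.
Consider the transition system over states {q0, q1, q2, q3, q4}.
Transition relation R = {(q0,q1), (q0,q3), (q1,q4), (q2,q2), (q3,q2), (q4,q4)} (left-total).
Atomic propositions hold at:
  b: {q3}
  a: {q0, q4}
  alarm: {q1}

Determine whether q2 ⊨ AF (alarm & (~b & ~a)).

No

Sat(~b) = {q0, q1, q2, q4}
Sat(~a) = {q1, q2, q3}
Sat(~b & ~a) = {q1, q2}
Sat(alarm & (~b & ~a)) = {q1}
AF (alarm & (~b & ~a)): least fixpoint, start Z0 = {q1}, add states with every successor in Z. Already a fixed point.
Sat(AF (alarm & (~b & ~a))) = {q1}
q2 ∉ Sat(AF (alarm & (~b & ~a))) = {q1}, so the formula does not hold at q2.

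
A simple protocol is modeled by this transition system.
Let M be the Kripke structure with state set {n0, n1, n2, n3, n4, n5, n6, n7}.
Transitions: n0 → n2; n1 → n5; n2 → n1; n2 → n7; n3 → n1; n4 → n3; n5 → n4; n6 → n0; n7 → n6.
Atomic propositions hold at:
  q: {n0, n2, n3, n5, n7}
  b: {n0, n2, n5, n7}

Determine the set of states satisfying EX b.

{n0, n1, n2, n6}

Sat(EX b) = {s : some successor in {n0, n2, n5, n7}} = {n0, n1, n2, n6}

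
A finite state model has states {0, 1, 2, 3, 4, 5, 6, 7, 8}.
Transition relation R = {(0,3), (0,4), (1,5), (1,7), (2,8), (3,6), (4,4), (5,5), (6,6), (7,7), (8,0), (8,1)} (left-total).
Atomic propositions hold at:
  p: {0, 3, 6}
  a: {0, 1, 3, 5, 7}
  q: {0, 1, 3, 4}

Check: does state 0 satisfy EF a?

EF a: least fixpoint, start Z0 = {0, 1, 3, 5, 7}, add states with some successor in Z. Z1 = {0, 1, 3, 5, 7, 8}; Z2 = {0, 1, 2, 3, 5, 7, 8}; fixed.
Sat(EF a) = {0, 1, 2, 3, 5, 7, 8}
0 ∈ Sat(EF a) = {0, 1, 2, 3, 5, 7, 8}, so the formula holds at 0.

Yes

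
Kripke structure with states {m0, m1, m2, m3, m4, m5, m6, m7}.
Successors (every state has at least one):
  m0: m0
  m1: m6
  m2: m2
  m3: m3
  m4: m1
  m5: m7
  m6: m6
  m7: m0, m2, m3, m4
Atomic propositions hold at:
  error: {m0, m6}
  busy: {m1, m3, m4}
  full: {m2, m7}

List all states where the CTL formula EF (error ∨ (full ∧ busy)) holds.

Sat(full ∧ busy) = ∅
Sat(error ∨ (full ∧ busy)) = {m0, m6}
EF (error ∨ (full ∧ busy)): least fixpoint, start Z0 = {m0, m6}, add states with some successor in Z. Z1 = {m0, m1, m6, m7}; Z2 = {m0, m1, m4, m5, m6, m7}; fixed.
Sat(EF (error ∨ (full ∧ busy))) = {m0, m1, m4, m5, m6, m7}

{m0, m1, m4, m5, m6, m7}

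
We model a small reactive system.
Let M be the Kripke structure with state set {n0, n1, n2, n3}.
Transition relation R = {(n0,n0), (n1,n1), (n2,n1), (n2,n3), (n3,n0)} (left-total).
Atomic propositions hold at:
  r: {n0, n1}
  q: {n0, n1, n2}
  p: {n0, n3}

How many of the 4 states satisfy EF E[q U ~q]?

Sat(~q) = {n3}
E[q U ~q]: least fixpoint, start Z0 = Sat(~q) = {n3}, add states in Sat(q) with some successor in Z. Z1 = {n2, n3}; fixed.
Sat(E[q U ~q]) = {n2, n3}
EF E[q U ~q]: least fixpoint, start Z0 = {n2, n3}, add states with some successor in Z. Already a fixed point.
Sat(EF E[q U ~q]) = {n2, n3}
|Sat(EF E[q U ~q])| = |{n2, n3}| = 2.

2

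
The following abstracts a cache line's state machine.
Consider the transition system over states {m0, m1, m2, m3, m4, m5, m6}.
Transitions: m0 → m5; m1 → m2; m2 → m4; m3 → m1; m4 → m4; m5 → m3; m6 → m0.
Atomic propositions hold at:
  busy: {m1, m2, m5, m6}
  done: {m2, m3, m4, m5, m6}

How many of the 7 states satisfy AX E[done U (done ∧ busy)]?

Sat(done ∧ busy) = {m2, m5, m6}
E[done U (done ∧ busy)]: least fixpoint, start Z0 = Sat((done ∧ busy)) = {m2, m5, m6}, add states in Sat(done) with some successor in Z. Already a fixed point.
Sat(E[done U (done ∧ busy)]) = {m2, m5, m6}
Sat(AX E[done U (done ∧ busy)]) = {s : every successor in {m2, m5, m6}} = {m0, m1}
|Sat(AX E[done U (done ∧ busy)])| = |{m0, m1}| = 2.

2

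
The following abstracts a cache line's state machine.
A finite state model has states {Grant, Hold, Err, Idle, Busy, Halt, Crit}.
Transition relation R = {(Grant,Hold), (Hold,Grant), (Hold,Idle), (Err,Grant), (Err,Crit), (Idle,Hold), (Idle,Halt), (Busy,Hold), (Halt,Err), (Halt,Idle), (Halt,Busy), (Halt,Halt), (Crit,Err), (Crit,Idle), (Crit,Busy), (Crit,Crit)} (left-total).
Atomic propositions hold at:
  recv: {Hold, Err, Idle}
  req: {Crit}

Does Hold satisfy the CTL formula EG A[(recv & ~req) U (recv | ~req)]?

Sat(~req) = {Grant, Hold, Err, Idle, Busy, Halt}
Sat(recv & ~req) = {Hold, Err, Idle}
Sat(recv | ~req) = {Grant, Hold, Err, Idle, Busy, Halt}
A[(recv & ~req) U (recv | ~req)]: least fixpoint, start Z0 = Sat((recv | ~req)) = {Grant, Hold, Err, Idle, Busy, Halt}, add states in Sat(recv & ~req) with every successor in Z. Already a fixed point.
Sat(A[(recv & ~req) U (recv | ~req)]) = {Grant, Hold, Err, Idle, Busy, Halt}
EG A[(recv & ~req) U (recv | ~req)]: greatest fixpoint, start Z0 = {Grant, Hold, Err, Idle, Busy, Halt}, keep only states in Sat with some successor in Z. Already a fixed point.
Sat(EG A[(recv & ~req) U (recv | ~req)]) = {Grant, Hold, Err, Idle, Busy, Halt}
Hold ∈ Sat(EG A[(recv & ~req) U (recv | ~req)]) = {Grant, Hold, Err, Idle, Busy, Halt}, so the formula holds at Hold.

Yes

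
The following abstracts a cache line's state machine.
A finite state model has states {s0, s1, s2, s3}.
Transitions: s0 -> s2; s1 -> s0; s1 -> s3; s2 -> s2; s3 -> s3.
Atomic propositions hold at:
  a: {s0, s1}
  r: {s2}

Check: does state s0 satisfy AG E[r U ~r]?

No

Sat(~r) = {s0, s1, s3}
E[r U ~r]: least fixpoint, start Z0 = Sat(~r) = {s0, s1, s3}, add states in Sat(r) with some successor in Z. Already a fixed point.
Sat(E[r U ~r]) = {s0, s1, s3}
AG E[r U ~r]: greatest fixpoint, start Z0 = {s0, s1, s3}, keep only states in Sat with every successor in Z. Z1 = {s1, s3}; Z2 = {s3}; fixed.
Sat(AG E[r U ~r]) = {s3}
s0 ∉ Sat(AG E[r U ~r]) = {s3}, so the formula does not hold at s0.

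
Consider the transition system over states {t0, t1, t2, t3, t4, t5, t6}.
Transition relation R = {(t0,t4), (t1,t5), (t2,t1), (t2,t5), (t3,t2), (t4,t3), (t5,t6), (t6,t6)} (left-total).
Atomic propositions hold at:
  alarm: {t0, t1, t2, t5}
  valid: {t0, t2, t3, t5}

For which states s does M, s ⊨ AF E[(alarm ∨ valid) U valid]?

{t0, t1, t2, t3, t4, t5}

Sat(alarm ∨ valid) = {t0, t1, t2, t3, t5}
E[(alarm ∨ valid) U valid]: least fixpoint, start Z0 = Sat(valid) = {t0, t2, t3, t5}, add states in Sat(alarm ∨ valid) with some successor in Z. Z1 = {t0, t1, t2, t3, t5}; fixed.
Sat(E[(alarm ∨ valid) U valid]) = {t0, t1, t2, t3, t5}
AF E[(alarm ∨ valid) U valid]: least fixpoint, start Z0 = {t0, t1, t2, t3, t5}, add states with every successor in Z. Z1 = {t0, t1, t2, t3, t4, t5}; fixed.
Sat(AF E[(alarm ∨ valid) U valid]) = {t0, t1, t2, t3, t4, t5}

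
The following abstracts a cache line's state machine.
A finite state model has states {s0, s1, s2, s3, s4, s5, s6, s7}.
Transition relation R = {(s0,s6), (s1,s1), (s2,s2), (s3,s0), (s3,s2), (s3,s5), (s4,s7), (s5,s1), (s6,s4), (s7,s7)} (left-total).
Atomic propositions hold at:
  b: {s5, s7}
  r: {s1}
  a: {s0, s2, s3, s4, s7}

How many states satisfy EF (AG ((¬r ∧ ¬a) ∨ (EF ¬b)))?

Sat(¬r) = {s0, s2, s3, s4, s5, s6, s7}
Sat(¬a) = {s1, s5, s6}
Sat(¬r ∧ ¬a) = {s5, s6}
Sat(¬b) = {s0, s1, s2, s3, s4, s6}
EF ¬b: least fixpoint, start Z0 = {s0, s1, s2, s3, s4, s6}, add states with some successor in Z. Z1 = {s0, s1, s2, s3, s4, s5, s6}; fixed.
Sat(EF ¬b) = {s0, s1, s2, s3, s4, s5, s6}
Sat((¬r ∧ ¬a) ∨ (EF ¬b)) = {s0, s1, s2, s3, s4, s5, s6}
AG ((¬r ∧ ¬a) ∨ (EF ¬b)): greatest fixpoint, start Z0 = {s0, s1, s2, s3, s4, s5, s6}, keep only states in Sat with every successor in Z. Z1 = {s0, s1, s2, s3, s5, s6}; Z2 = {s0, s1, s2, s3, s5}; Z3 = {s1, s2, s3, s5}; Z4 = {s1, s2, s5}; fixed.
Sat(AG ((¬r ∧ ¬a) ∨ (EF ¬b))) = {s1, s2, s5}
EF (AG ((¬r ∧ ¬a) ∨ (EF ¬b))): least fixpoint, start Z0 = {s1, s2, s5}, add states with some successor in Z. Z1 = {s1, s2, s3, s5}; fixed.
Sat(EF (AG ((¬r ∧ ¬a) ∨ (EF ¬b)))) = {s1, s2, s3, s5}
|Sat(EF (AG ((¬r ∧ ¬a) ∨ (EF ¬b))))| = |{s1, s2, s3, s5}| = 4.

4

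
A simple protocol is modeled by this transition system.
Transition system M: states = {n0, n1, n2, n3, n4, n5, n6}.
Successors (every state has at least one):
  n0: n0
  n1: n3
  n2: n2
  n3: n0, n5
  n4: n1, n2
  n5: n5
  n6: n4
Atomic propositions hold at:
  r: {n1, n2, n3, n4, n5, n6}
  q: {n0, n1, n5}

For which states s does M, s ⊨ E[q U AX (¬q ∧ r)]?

{n1, n2, n6}

Sat(¬q) = {n2, n3, n4, n6}
Sat(¬q ∧ r) = {n2, n3, n4, n6}
Sat(AX (¬q ∧ r)) = {s : every successor in {n2, n3, n4, n6}} = {n1, n2, n6}
E[q U AX (¬q ∧ r)]: least fixpoint, start Z0 = Sat(AX (¬q ∧ r)) = {n1, n2, n6}, add states in Sat(q) with some successor in Z. Already a fixed point.
Sat(E[q U AX (¬q ∧ r)]) = {n1, n2, n6}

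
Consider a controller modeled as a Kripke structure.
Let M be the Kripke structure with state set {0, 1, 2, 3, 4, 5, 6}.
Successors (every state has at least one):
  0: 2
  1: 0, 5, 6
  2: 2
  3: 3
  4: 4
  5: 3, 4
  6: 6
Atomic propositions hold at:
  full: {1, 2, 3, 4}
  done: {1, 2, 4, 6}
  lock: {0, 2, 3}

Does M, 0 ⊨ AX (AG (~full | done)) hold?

Sat(~full) = {0, 5, 6}
Sat(~full | done) = {0, 1, 2, 4, 5, 6}
AG (~full | done): greatest fixpoint, start Z0 = {0, 1, 2, 4, 5, 6}, keep only states in Sat with every successor in Z. Z1 = {0, 1, 2, 4, 6}; Z2 = {0, 2, 4, 6}; fixed.
Sat(AG (~full | done)) = {0, 2, 4, 6}
Sat(AX (AG (~full | done))) = {s : every successor in {0, 2, 4, 6}} = {0, 2, 4, 6}
0 ∈ Sat(AX (AG (~full | done))) = {0, 2, 4, 6}, so the formula holds at 0.

Yes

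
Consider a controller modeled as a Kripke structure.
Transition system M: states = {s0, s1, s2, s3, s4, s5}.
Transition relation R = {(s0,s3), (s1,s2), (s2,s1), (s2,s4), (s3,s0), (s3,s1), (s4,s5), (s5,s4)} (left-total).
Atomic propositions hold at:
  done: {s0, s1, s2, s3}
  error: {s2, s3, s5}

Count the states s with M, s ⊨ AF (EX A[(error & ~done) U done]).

Sat(~done) = {s4, s5}
Sat(error & ~done) = {s5}
A[(error & ~done) U done]: least fixpoint, start Z0 = Sat(done) = {s0, s1, s2, s3}, add states in Sat(error & ~done) with every successor in Z. Already a fixed point.
Sat(A[(error & ~done) U done]) = {s0, s1, s2, s3}
Sat(EX A[(error & ~done) U done]) = {s : some successor in {s0, s1, s2, s3}} = {s0, s1, s2, s3}
AF (EX A[(error & ~done) U done]): least fixpoint, start Z0 = {s0, s1, s2, s3}, add states with every successor in Z. Already a fixed point.
Sat(AF (EX A[(error & ~done) U done])) = {s0, s1, s2, s3}
|Sat(AF (EX A[(error & ~done) U done]))| = |{s0, s1, s2, s3}| = 4.

4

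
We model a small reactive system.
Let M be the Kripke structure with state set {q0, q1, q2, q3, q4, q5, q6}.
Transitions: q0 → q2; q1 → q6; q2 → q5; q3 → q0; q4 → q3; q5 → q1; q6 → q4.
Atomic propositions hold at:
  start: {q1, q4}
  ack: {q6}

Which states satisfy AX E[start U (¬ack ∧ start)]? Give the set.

{q5, q6}

Sat(¬ack) = {q0, q1, q2, q3, q4, q5}
Sat(¬ack ∧ start) = {q1, q4}
E[start U (¬ack ∧ start)]: least fixpoint, start Z0 = Sat((¬ack ∧ start)) = {q1, q4}, add states in Sat(start) with some successor in Z. Already a fixed point.
Sat(E[start U (¬ack ∧ start)]) = {q1, q4}
Sat(AX E[start U (¬ack ∧ start)]) = {s : every successor in {q1, q4}} = {q5, q6}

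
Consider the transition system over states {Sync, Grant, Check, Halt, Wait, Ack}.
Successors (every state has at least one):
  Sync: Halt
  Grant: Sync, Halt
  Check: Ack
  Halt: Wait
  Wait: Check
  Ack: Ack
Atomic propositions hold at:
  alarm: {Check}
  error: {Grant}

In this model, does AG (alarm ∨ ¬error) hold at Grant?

No

Sat(¬error) = {Sync, Check, Halt, Wait, Ack}
Sat(alarm ∨ ¬error) = {Sync, Check, Halt, Wait, Ack}
AG (alarm ∨ ¬error): greatest fixpoint, start Z0 = {Sync, Check, Halt, Wait, Ack}, keep only states in Sat with every successor in Z. Already a fixed point.
Sat(AG (alarm ∨ ¬error)) = {Sync, Check, Halt, Wait, Ack}
Grant ∉ Sat(AG (alarm ∨ ¬error)) = {Sync, Check, Halt, Wait, Ack}, so the formula does not hold at Grant.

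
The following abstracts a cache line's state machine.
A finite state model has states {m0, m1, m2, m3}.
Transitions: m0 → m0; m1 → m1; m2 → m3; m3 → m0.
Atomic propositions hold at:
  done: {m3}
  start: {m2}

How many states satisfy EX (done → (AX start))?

Sat(AX start) = {s : every successor in {m2}} = ∅
Sat(done → (AX start)) = {m0, m1, m2}
Sat(EX (done → (AX start))) = {s : some successor in {m0, m1, m2}} = {m0, m1, m3}
|Sat(EX (done → (AX start)))| = |{m0, m1, m3}| = 3.

3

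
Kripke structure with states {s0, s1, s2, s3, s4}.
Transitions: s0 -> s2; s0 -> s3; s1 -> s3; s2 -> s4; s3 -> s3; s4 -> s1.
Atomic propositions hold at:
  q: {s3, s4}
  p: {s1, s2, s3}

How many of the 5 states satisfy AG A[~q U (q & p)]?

2

Sat(~q) = {s0, s1, s2}
Sat(q & p) = {s3}
A[~q U (q & p)]: least fixpoint, start Z0 = Sat((q & p)) = {s3}, add states in Sat(~q) with every successor in Z. Z1 = {s1, s3}; fixed.
Sat(A[~q U (q & p)]) = {s1, s3}
AG A[~q U (q & p)]: greatest fixpoint, start Z0 = {s1, s3}, keep only states in Sat with every successor in Z. Already a fixed point.
Sat(AG A[~q U (q & p)]) = {s1, s3}
|Sat(AG A[~q U (q & p)])| = |{s1, s3}| = 2.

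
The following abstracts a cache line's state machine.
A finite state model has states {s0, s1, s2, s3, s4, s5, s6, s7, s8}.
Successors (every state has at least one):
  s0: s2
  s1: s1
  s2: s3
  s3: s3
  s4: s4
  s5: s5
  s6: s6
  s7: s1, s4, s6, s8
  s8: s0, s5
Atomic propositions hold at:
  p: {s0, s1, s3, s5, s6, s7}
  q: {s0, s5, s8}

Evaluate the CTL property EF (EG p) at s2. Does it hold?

EG p: greatest fixpoint, start Z0 = {s0, s1, s3, s5, s6, s7}, keep only states in Sat with some successor in Z. Z1 = {s1, s3, s5, s6, s7}; fixed.
Sat(EG p) = {s1, s3, s5, s6, s7}
EF (EG p): least fixpoint, start Z0 = {s1, s3, s5, s6, s7}, add states with some successor in Z. Z1 = {s1, s2, s3, s5, s6, s7, s8}; Z2 = {s0, s1, s2, s3, s5, s6, s7, s8}; fixed.
Sat(EF (EG p)) = {s0, s1, s2, s3, s5, s6, s7, s8}
s2 ∈ Sat(EF (EG p)) = {s0, s1, s2, s3, s5, s6, s7, s8}, so the formula holds at s2.

Yes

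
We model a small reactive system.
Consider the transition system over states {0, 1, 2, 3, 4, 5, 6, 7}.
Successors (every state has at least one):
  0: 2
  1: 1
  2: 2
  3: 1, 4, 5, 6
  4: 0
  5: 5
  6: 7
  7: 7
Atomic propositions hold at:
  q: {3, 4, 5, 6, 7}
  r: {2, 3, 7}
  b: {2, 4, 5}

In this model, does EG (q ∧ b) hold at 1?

No

Sat(q ∧ b) = {4, 5}
EG (q ∧ b): greatest fixpoint, start Z0 = {4, 5}, keep only states in Sat with some successor in Z. Z1 = {5}; fixed.
Sat(EG (q ∧ b)) = {5}
1 ∉ Sat(EG (q ∧ b)) = {5}, so the formula does not hold at 1.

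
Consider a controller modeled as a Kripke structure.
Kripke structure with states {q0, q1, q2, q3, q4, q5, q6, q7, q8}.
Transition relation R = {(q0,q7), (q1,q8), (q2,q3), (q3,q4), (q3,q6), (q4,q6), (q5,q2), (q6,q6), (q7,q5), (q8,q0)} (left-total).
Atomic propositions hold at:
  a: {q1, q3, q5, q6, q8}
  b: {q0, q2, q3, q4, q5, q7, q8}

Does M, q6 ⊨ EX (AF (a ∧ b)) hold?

Sat(a ∧ b) = {q3, q5, q8}
AF (a ∧ b): least fixpoint, start Z0 = {q3, q5, q8}, add states with every successor in Z. Z1 = {q1, q2, q3, q5, q7, q8}; Z2 = {q0, q1, q2, q3, q5, q7, q8}; fixed.
Sat(AF (a ∧ b)) = {q0, q1, q2, q3, q5, q7, q8}
Sat(EX (AF (a ∧ b))) = {s : some successor in {q0, q1, q2, q3, q5, q7, q8}} = {q0, q1, q2, q5, q7, q8}
q6 ∉ Sat(EX (AF (a ∧ b))) = {q0, q1, q2, q5, q7, q8}, so the formula does not hold at q6.

No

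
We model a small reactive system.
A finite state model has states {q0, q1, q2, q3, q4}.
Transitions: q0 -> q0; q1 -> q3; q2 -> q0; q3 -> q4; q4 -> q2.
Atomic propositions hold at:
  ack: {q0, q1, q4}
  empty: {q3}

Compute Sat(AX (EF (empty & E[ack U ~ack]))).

{q1}

Sat(~ack) = {q2, q3}
E[ack U ~ack]: least fixpoint, start Z0 = Sat(~ack) = {q2, q3}, add states in Sat(ack) with some successor in Z. Z1 = {q1, q2, q3, q4}; fixed.
Sat(E[ack U ~ack]) = {q1, q2, q3, q4}
Sat(empty & E[ack U ~ack]) = {q3}
EF (empty & E[ack U ~ack]): least fixpoint, start Z0 = {q3}, add states with some successor in Z. Z1 = {q1, q3}; fixed.
Sat(EF (empty & E[ack U ~ack])) = {q1, q3}
Sat(AX (EF (empty & E[ack U ~ack]))) = {s : every successor in {q1, q3}} = {q1}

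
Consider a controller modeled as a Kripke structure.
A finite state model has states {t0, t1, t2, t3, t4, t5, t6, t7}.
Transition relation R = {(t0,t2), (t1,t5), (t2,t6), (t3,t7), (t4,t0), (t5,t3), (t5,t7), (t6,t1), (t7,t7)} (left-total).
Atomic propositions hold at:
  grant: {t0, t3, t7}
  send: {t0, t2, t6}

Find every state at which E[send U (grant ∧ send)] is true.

Sat(grant ∧ send) = {t0}
E[send U (grant ∧ send)]: least fixpoint, start Z0 = Sat((grant ∧ send)) = {t0}, add states in Sat(send) with some successor in Z. Already a fixed point.
Sat(E[send U (grant ∧ send)]) = {t0}

{t0}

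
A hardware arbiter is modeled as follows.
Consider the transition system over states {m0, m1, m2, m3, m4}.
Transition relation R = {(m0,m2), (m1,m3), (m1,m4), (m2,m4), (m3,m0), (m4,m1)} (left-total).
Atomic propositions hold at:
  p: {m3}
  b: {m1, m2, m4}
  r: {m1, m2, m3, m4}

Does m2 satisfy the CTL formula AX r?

Sat(AX r) = {s : every successor in {m1, m2, m3, m4}} = {m0, m1, m2, m4}
m2 ∈ Sat(AX r) = {m0, m1, m2, m4}, so the formula holds at m2.

Yes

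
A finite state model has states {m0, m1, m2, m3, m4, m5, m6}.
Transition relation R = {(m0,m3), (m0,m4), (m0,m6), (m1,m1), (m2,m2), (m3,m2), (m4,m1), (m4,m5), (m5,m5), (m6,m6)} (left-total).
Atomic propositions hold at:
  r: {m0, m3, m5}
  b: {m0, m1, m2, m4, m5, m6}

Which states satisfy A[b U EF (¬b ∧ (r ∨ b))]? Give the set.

Sat(¬b) = {m3}
Sat(r ∨ b) = {m0, m1, m2, m3, m4, m5, m6}
Sat(¬b ∧ (r ∨ b)) = {m3}
EF (¬b ∧ (r ∨ b)): least fixpoint, start Z0 = {m3}, add states with some successor in Z. Z1 = {m0, m3}; fixed.
Sat(EF (¬b ∧ (r ∨ b))) = {m0, m3}
A[b U EF (¬b ∧ (r ∨ b))]: least fixpoint, start Z0 = Sat(EF (¬b ∧ (r ∨ b))) = {m0, m3}, add states in Sat(b) with every successor in Z. Already a fixed point.
Sat(A[b U EF (¬b ∧ (r ∨ b))]) = {m0, m3}

{m0, m3}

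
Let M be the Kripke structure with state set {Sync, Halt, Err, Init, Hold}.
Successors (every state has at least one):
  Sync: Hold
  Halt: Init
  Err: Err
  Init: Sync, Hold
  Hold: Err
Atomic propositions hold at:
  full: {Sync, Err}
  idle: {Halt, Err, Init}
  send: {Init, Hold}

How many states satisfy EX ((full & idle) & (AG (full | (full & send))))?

2

Sat(full & idle) = {Err}
Sat(full & send) = ∅
Sat(full | (full & send)) = {Sync, Err}
AG (full | (full & send)): greatest fixpoint, start Z0 = {Sync, Err}, keep only states in Sat with every successor in Z. Z1 = {Err}; fixed.
Sat(AG (full | (full & send))) = {Err}
Sat((full & idle) & (AG (full | (full & send)))) = {Err}
Sat(EX ((full & idle) & (AG (full | (full & send))))) = {s : some successor in {Err}} = {Err, Hold}
|Sat(EX ((full & idle) & (AG (full | (full & send)))))| = |{Err, Hold}| = 2.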